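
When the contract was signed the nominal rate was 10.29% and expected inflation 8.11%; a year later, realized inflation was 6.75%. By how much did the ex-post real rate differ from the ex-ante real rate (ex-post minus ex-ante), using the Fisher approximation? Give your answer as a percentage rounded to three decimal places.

Ex-ante: 10.29% − 8.11% = 2.180%
Ex-post: 10.29% − 6.75% = 3.540%
Difference (ex-post − ex-ante) = 1.3600% → 1.360%.

1.360%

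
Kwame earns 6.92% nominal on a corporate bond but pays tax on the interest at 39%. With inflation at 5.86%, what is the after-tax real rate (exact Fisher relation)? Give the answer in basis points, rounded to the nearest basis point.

-155 basis points

After-tax nominal return = 6.92% × (1 − 0.39) = 4.2212%.
1 + r = 1.042212 / 1.05860 = 0.984519
After-tax real rate = 0.984519 − 1 → -155 basis points.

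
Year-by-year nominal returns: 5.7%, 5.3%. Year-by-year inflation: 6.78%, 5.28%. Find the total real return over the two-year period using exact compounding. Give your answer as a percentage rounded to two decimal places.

Nominal growth factor = 1.0570 × 1.0530 = 1.113021
Price-level growth factor = 1.0678 × 1.0528 = 1.124180
Real growth factor = 1.113021 / 1.124180 = 0.990074
Total real return = 0.990074 − 1 → -0.99%.

-0.99%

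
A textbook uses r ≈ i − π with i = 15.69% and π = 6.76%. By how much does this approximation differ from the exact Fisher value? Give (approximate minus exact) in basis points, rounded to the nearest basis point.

57 basis points

Approximate: r ≈ 15.690% − 6.760% = 8.9300%
Exact: (1 + 0.1569)/(1 + 0.0676) − 1 = 8.3646%
Error = 8.9300% − 8.3646% = 0.5654% → 57 basis points.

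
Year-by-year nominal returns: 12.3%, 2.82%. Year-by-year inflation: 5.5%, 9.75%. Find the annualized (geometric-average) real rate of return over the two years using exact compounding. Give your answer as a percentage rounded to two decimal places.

Compound the nominal returns: 1.1230 × 1.0282 = 1.15466860.
Compound inflation: 1.0550 × 1.0975 = 1.15786250.
Deflate: 1.15466860 / 1.15786250 = 0.99724156.
Annualized real rate = 0.99724156^(1/2) − 1 = -0.1380% → -0.14%.

-0.14%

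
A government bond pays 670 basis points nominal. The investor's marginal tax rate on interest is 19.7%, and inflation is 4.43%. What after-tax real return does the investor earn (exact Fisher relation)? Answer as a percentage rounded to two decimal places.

0.91%

After-tax nominal return = 6.7% × (1 − 0.197) = 5.3801%.
1 + r = 1.053801 / 1.04430 = 1.009098
After-tax real rate = 1.009098 − 1 → 0.91%.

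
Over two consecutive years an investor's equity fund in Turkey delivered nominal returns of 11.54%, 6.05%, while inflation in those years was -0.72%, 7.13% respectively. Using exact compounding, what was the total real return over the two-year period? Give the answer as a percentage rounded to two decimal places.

Nominal growth factor = 1.1154 × 1.0605 = 1.182882
Price-level growth factor = 0.9928 × 1.0713 = 1.063587
Real growth factor = 1.182882 / 1.063587 = 1.112163
Total real return = 1.112163 − 1 → 11.22%.

11.22%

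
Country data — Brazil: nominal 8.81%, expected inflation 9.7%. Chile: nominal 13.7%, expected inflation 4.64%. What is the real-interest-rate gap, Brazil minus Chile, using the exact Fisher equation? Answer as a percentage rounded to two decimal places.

-9.47%

Brazil: (1 + 0.0881)/(1 + 0.0970) − 1 = -0.8113%
Chile: (1 + 0.1370)/(1 + 0.0464) − 1 = 8.6583%
Differential = -0.8113% − 8.6583% = -9.4696% → -9.47%.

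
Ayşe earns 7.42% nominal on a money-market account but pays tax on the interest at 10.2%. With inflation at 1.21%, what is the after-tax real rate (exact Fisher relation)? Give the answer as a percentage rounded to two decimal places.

After-tax nominal return = 7.42% × (1 − 0.102) = 6.66316%.
1 + r = 1.0666316 / 1.01210 = 1.053880
After-tax real rate = 1.053880 − 1 → 5.39%.

5.39%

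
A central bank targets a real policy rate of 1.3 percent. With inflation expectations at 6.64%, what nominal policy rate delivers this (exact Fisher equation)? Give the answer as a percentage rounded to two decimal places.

(1 + i) = (1 + r)(1 + π) = 1.01300 × 1.06640 = 1.0802632
i = 1.0802632 − 1, so the required nominal rate is 8.03%.

8.03%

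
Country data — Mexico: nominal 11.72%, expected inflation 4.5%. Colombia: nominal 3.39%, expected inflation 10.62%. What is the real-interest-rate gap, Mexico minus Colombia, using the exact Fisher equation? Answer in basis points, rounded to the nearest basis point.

1344 basis points

Mexico: (1 + 0.1172)/(1 + 0.0450) − 1 = 6.90909%
Colombia: (1 + 0.0339)/(1 + 0.1062) − 1 = -6.53589%
Differential = 6.90909% − (-6.53589%) = 13.44498% → 1344 basis points.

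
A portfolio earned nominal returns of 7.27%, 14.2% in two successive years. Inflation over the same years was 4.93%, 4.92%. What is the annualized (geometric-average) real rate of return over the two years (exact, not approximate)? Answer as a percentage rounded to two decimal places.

5.49%

Nominal growth factor = 1.0727 × 1.1420 = 1.22502340
Price-level growth factor = 1.0493 × 1.0492 = 1.10092556
Real growth factor = 1.22502340 / 1.10092556 = 1.11272137
Annualized real rate = 1.11272137^(1/2) − 1 = 5.4856% → 5.49%.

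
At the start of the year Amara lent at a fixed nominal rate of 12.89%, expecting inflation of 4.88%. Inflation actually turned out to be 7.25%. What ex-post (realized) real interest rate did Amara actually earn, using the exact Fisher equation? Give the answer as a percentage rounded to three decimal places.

5.259%

Ex-post: (1 + 0.1289)/(1 + 0.0725) − 1 = 5.2587%
So the realized real rate is 5.259%.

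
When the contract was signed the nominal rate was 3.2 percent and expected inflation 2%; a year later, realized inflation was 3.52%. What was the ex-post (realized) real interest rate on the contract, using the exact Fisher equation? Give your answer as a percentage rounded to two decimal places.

-0.31%

Ex-post: (1 + 0.0320)/(1 + 0.0352) − 1 = -0.3091%
So the realized real rate is -0.31%.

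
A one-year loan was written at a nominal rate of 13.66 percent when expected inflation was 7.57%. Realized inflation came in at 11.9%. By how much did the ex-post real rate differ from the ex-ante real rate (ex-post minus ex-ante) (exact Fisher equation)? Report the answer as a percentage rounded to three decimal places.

-4.089%

Ex-ante: (1 + 0.1366)/(1 + 0.0757) − 1 = 5.6614%
Ex-post: (1 + 0.1366)/(1 + 0.1190) − 1 = 1.5728%
Difference (ex-post − ex-ante) = -4.0886% → -4.089%.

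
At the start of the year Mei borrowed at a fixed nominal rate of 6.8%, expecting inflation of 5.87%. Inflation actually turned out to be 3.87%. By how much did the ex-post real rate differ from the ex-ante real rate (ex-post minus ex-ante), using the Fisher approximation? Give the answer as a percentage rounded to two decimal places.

Ex-ante: 6.8% − 5.87% = 0.930%
Ex-post: 6.8% − 3.87% = 2.930%
Difference (ex-post − ex-ante) = 2.0000% → 2.00%.

2.00%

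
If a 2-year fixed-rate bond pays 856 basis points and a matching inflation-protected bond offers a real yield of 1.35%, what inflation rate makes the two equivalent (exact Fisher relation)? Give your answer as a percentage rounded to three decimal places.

(1 + π) = (1 + i)/(1 + r) = 1.08560 / 1.01350 = 1.071140
Break-even inflation = 1.071140 − 1 → 7.114%.

7.114%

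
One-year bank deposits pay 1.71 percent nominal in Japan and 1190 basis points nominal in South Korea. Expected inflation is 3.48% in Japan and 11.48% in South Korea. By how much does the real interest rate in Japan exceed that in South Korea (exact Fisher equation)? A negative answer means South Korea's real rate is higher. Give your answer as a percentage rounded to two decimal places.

Japan: (1 + 0.0171)/(1 + 0.0348) − 1 = -1.7105%
South Korea: (1 + 0.1190)/(1 + 0.1148) − 1 = 0.3767%
Differential = -1.7105% − 0.3767% = -2.0872% → -2.09%.

-2.09%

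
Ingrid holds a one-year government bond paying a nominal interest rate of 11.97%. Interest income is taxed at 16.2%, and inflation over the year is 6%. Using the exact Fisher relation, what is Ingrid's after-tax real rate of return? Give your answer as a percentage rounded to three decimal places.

After-tax nominal return = 11.97% × (1 − 0.162) = 10.03086%.
1 + r = 1.1003086 / 1.06000 = 1.038027
After-tax real rate = 1.038027 − 1 → 3.803%.

3.803%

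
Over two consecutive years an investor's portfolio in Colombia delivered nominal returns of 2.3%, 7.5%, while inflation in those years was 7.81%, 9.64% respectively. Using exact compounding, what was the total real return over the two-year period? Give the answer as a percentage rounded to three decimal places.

Nominal growth factor = 1.0230 × 1.0750 = 1.099725
Price-level growth factor = 1.0781 × 1.0964 = 1.182029
Real growth factor = 1.099725 / 1.182029 = 0.930371
Total real return = 0.930371 − 1 → -6.963%.

-6.963%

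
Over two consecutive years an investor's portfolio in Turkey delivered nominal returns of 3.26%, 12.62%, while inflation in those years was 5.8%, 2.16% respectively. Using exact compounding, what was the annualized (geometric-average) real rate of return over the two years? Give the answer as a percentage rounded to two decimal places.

3.73%

Compound the nominal returns: 1.0326 × 1.1262 = 1.16291412.
Compound inflation: 1.0580 × 1.0216 = 1.08085280.
Deflate: 1.16291412 / 1.08085280 = 1.07592275.
Annualized real rate = 1.07592275^(1/2) − 1 = 3.7267% → 3.73%.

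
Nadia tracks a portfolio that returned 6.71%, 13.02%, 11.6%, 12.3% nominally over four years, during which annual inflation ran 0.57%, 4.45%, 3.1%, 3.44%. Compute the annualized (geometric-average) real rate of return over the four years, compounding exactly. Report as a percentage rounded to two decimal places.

Compound the nominal returns: 1.0671 × 1.1302 × 1.1160 × 1.1230 = 1.51148685.
Compound inflation: 1.0057 × 1.0445 × 1.0310 × 1.0344 = 1.12027352.
Deflate: 1.51148685 / 1.12027352 = 1.34921233.
Annualized real rate = 1.34921233^(1/4) − 1 = 7.7755% → 7.78%.

7.78%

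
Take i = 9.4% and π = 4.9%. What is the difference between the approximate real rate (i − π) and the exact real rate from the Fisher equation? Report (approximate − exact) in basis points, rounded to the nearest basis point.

Approximate: r ≈ 9.400% − 4.900% = 4.5000%
Exact: (1 + 0.0940)/(1 + 0.0490) − 1 = 4.2898%
Error = 4.5000% − 4.2898% = 0.2102% → 21 basis points.

21 basis points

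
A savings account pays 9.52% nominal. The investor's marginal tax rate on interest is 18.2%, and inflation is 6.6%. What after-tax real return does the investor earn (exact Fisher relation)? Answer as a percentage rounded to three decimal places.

1.114%

After-tax nominal return = 9.52% × (1 − 0.182) = 7.78736%.
1 + r = 1.0778736 / 1.06600 = 1.011138
After-tax real rate = 1.011138 − 1 → 1.114%.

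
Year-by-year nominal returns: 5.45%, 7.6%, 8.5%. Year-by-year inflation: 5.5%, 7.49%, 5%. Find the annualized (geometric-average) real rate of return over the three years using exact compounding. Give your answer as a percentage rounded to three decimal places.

1.117%

Compound the nominal returns: 1.0545 × 1.0760 × 1.0850 = 1.231086570.
Compound inflation: 1.0550 × 1.0749 × 1.0500 = 1.190720475.
Deflate: 1.231086570 / 1.190720475 = 1.033900563.
Annualized real rate = 1.033900563^(1/3) − 1 = 1.11748% → 1.117%.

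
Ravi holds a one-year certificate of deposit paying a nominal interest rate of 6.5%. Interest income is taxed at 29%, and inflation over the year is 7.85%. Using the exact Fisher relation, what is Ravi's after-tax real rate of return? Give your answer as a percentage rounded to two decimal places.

After-tax nominal return = 6.5% × (1 − 0.29) = 4.6150%.
1 + r = 1.04615 / 1.07850 = 0.970005
After-tax real rate = 0.970005 − 1 → -3.00%.

-3.00%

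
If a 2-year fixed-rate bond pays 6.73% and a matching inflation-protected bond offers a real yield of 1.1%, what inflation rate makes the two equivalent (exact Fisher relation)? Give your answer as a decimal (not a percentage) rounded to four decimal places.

(1 + π) = (1 + i)/(1 + r) = 1.06730 / 1.01100 = 1.055687
Break-even inflation = 1.055687 − 1 → 0.0557.

0.0557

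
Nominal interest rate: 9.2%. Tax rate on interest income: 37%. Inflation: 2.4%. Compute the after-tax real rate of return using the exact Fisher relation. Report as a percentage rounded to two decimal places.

After-tax nominal return = 9.2% × (1 − 0.37) = 5.7960%.
1 + r = 1.05796 / 1.02400 = 1.033164
After-tax real rate = 1.033164 − 1 → 3.32%.

3.32%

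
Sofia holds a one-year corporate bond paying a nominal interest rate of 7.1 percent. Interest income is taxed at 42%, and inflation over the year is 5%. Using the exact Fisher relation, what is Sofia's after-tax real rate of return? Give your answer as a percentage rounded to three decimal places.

-0.840%

After-tax nominal return = 7.1% × (1 − 0.42) = 4.1180%.
1 + r = 1.04118 / 1.05000 = 0.991600
After-tax real rate = 0.991600 − 1 → -0.840%.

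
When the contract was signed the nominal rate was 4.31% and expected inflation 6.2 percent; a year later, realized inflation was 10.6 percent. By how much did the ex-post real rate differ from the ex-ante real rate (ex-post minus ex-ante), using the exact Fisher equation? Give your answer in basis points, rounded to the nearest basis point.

-391 basis points

Ex-ante: (1 + 0.0431)/(1 + 0.0620) − 1 = -1.7797%
Ex-post: (1 + 0.0431)/(1 + 0.1060) − 1 = -5.6872%
Difference (ex-post − ex-ante) = -3.9075% → -391 basis points.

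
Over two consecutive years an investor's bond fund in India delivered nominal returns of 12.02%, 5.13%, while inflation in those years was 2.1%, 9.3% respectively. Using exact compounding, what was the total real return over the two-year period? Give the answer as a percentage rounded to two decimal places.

5.53%

Compound the nominal returns: 1.1202 × 1.0513 = 1.177666.
Compound inflation: 1.0210 × 1.0930 = 1.115953.
Deflate: 1.177666 / 1.115953 = 1.055301.
Total real return = 1.055301 − 1 → 5.53%.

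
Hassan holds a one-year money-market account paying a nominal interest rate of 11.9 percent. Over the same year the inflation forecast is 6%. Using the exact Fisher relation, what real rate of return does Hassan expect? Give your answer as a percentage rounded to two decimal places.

1 + r = 1.11900 / 1.06000 = 1.055660
r = 1.055660 − 1 = 5.5660%, i.e. 5.57%.

5.57%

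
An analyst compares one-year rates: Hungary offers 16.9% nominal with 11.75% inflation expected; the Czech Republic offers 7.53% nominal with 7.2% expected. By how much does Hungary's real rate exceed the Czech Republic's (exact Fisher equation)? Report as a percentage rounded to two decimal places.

Hungary: (1 + 0.1690)/(1 + 0.1175) − 1 = 4.6085%
The Czech Republic: (1 + 0.0753)/(1 + 0.0720) − 1 = 0.3078%
Differential = 4.6085% − 0.3078% = 4.3007% → 4.30%.

4.30%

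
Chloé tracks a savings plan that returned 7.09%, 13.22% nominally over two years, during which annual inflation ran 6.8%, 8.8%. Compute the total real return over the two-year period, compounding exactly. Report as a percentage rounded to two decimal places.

4.35%

Nominal growth factor = 1.0709 × 1.1322 = 1.212473
Price-level growth factor = 1.0680 × 1.0880 = 1.161984
Real growth factor = 1.212473 / 1.161984 = 1.043451
Total real return = 1.043451 − 1 → 4.35%.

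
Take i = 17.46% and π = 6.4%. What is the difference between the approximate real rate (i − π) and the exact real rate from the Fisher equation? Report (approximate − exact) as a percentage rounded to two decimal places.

0.67%

Approximate: r ≈ 17.460% − 6.400% = 11.0600%
Exact: (1 + 0.1746)/(1 + 0.0640) − 1 = 10.3947%
Error = 11.0600% − 10.3947% = 0.6653% → 0.67%.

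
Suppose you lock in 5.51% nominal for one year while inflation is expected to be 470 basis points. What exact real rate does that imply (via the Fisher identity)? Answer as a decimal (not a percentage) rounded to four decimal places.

1 + r = 1.05510 / 1.04700 = 1.007736
r = 1.007736 − 1 = 0.7736%, i.e. 0.0077.

0.0077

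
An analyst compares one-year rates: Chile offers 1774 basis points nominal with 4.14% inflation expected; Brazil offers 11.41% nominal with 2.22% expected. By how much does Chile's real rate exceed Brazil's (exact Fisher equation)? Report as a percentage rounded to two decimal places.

Chile: (1 + 0.1774)/(1 + 0.0414) − 1 = 13.0593%
Brazil: (1 + 0.1141)/(1 + 0.0222) − 1 = 8.9904%
Differential = 13.0593% − 8.9904% = 4.0689% → 4.07%.

4.07%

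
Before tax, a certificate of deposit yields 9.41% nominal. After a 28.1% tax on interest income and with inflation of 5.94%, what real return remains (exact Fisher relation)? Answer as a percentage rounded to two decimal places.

0.78%

After-tax nominal return = 9.41% × (1 − 0.281) = 6.76579%.
1 + r = 1.0676579 / 1.05940 = 1.007795
After-tax real rate = 1.007795 − 1 → 0.78%.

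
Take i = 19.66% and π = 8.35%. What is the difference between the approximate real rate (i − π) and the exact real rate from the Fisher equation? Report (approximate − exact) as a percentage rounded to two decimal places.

Approximate: r ≈ 19.660% − 8.350% = 11.3100%
Exact: (1 + 0.1966)/(1 + 0.0835) − 1 = 10.4384%
Error = 11.3100% − 10.4384% = 0.8716% → 0.87%.

0.87%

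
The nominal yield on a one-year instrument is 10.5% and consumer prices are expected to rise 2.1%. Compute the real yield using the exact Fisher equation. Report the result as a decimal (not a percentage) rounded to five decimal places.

1 + r = 1.10500 / 1.02100 = 1.082272
r = 1.082272 − 1 = 8.2272%, i.e. 0.08227.

0.08227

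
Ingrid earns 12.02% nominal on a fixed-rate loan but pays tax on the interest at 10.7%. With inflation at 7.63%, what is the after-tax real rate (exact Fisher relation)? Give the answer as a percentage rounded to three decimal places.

After-tax nominal return = 12.02% × (1 − 0.107) = 10.73386%.
1 + r = 1.1073386 / 1.07630 = 1.028838
After-tax real rate = 1.028838 − 1 → 2.884%.

2.884%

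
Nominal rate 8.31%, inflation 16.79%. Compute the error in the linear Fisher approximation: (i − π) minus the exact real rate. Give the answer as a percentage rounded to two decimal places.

-1.22%

Approximate: r ≈ 8.310% − 16.790% = -8.4800%
Exact: (1 + 0.0831)/(1 + 0.1679) − 1 = -7.2609%
Error = -8.4800% − (-7.2609%) = -1.2191% → -1.22%.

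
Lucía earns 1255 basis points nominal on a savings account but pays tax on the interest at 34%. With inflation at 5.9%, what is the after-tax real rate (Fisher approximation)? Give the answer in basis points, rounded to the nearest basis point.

After-tax nominal return = 12.55% × (1 − 0.34) = 8.2830%.
r ≈ 8.2830% − 5.9% → 238 basis points.

238 basis points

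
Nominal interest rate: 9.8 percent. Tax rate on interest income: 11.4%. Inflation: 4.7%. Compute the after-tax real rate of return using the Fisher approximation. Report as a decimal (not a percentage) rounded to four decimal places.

0.0398

After-tax nominal return = 9.8% × (1 − 0.114) = 8.6828%.
r ≈ 8.6828% − 4.7% → 0.0398.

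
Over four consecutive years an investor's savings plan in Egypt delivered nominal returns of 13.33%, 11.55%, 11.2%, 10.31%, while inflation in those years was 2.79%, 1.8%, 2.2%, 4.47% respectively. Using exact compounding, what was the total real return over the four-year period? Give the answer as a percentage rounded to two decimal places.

38.80%

Compound the nominal returns: 1.1333 × 1.1155 × 1.1120 × 1.1031 = 1.550723.
Compound inflation: 1.0279 × 1.0180 × 1.0220 × 1.0447 = 1.117226.
Deflate: 1.550723 / 1.117226 = 1.388011.
Total real return = 1.388011 − 1 → 38.80%.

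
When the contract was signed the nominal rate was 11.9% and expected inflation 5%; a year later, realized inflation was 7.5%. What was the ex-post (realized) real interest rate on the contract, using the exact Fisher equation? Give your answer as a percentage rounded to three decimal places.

4.093%

Ex-post: (1 + 0.1190)/(1 + 0.0750) − 1 = 4.0930%
So the realized real rate is 4.093%.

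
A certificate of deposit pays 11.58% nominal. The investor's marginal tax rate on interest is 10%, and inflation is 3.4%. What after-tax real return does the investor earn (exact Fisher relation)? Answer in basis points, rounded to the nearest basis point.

679 basis points

After-tax nominal return = 11.58% × (1 − 0.1) = 10.4220%.
1 + r = 1.10422 / 1.03400 = 1.067911
After-tax real rate = 1.067911 − 1 → 679 basis points.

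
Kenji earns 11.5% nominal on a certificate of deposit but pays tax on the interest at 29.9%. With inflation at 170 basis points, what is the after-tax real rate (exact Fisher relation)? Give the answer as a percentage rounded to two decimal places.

After-tax nominal return = 11.5% × (1 − 0.299) = 8.0615%.
1 + r = 1.080615 / 1.01700 = 1.062552
After-tax real rate = 1.062552 − 1 → 6.26%.

6.26%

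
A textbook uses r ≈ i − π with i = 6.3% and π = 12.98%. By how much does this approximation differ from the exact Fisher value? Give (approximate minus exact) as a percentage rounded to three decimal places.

-0.767%

Approximate: r ≈ 6.300% − 12.980% = -6.6800%
Exact: (1 + 0.0630)/(1 + 0.1298) − 1 = -5.9126%
Error = -6.6800% − (-5.9126%) = -0.7674% → -0.767%.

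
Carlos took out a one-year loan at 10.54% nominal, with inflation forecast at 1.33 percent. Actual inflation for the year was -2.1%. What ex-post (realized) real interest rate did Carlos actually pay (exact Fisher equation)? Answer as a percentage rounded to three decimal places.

12.911%

Ex-post: (1 + 0.1054)/(1 − 0.0210) − 1 = 12.9111%
So the realized real rate is 12.911%.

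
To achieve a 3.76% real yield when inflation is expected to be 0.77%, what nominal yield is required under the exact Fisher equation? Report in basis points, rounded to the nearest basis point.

456 basis points

(1 + i) = (1 + r)(1 + π) = 1.03760 × 1.00770 = 1.04558952
i = 1.04558952 − 1, so the required nominal rate is 456 basis points.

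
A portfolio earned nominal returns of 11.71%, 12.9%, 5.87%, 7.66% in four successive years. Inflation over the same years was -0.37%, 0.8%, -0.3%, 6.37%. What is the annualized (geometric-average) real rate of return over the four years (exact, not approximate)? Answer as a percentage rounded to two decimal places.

Compound the nominal returns: 1.1171 × 1.1290 × 1.0587 × 1.0766 = 1.43751797.
Compound inflation: 0.9963 × 1.0080 × 0.9970 × 1.0637 = 1.06503770.
Deflate: 1.43751797 / 1.06503770 = 1.34973436.
Annualized real rate = 1.34973436^(1/4) − 1 = 7.7859% → 7.79%.

7.79%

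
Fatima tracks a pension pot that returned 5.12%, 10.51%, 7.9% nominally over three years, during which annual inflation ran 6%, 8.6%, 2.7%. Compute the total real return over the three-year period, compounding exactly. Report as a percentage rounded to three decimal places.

6.024%

Nominal growth factor = 1.0512 × 1.1051 × 1.0790 = 1.2534539
Price-level growth factor = 1.0600 × 1.0860 × 1.0270 = 1.1822413
Real growth factor = 1.2534539 / 1.1822413 = 1.0602353
Total real return = 1.0602353 − 1 → 6.024%.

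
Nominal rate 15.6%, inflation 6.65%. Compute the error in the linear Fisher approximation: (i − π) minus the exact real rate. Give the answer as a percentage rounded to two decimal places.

0.56%

Approximate: r ≈ 15.600% − 6.650% = 8.9500%
Exact: (1 + 0.1560)/(1 + 0.0665) − 1 = 8.3919%
Error = 8.9500% − 8.3919% = 0.5581% → 0.56%.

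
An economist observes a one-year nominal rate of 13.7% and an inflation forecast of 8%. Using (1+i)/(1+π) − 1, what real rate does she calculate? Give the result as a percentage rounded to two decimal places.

By the Fisher identity, 1 + r = (1 + i)/(1 + π).
1 + r = 1.13700 / 1.08000 = 1.052778
r = 1.052778 − 1 = 5.2778%, i.e. 5.28%.

5.28%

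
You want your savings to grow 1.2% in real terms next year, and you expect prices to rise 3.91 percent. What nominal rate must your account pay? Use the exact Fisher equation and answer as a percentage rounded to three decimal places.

(1 + i) = (1 + r)(1 + π) = 1.01200 × 1.03910 = 1.0515692
i = 1.0515692 − 1, so the required nominal rate is 5.157%.

5.157%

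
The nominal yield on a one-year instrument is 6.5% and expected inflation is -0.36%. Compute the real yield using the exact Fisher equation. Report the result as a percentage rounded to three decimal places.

1 + r = 1.06500 / 0.99640 = 1.068848
r = 1.068848 − 1 = 6.8848%, i.e. 6.885%.

6.885%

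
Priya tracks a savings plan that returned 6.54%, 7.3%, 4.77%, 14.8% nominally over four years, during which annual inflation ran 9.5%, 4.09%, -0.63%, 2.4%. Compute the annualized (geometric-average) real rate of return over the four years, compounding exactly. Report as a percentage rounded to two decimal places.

Nominal growth factor = 1.0654 × 1.0730 × 1.0477 × 1.1480 = 1.37496374
Price-level growth factor = 1.0950 × 1.0409 × 0.9937 × 1.0240 = 1.15978737
Real growth factor = 1.37496374 / 1.15978737 = 1.18553088
Annualized real rate = 1.18553088^(1/4) − 1 = 4.3466% → 4.35%.

4.35%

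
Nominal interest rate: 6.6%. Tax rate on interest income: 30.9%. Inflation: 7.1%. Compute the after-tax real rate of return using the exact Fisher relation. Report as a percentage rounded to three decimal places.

After-tax nominal return = 6.6% × (1 − 0.309) = 4.5606%.
1 + r = 1.045606 / 1.07100 = 0.976289
After-tax real rate = 0.976289 − 1 → -2.371%.

-2.371%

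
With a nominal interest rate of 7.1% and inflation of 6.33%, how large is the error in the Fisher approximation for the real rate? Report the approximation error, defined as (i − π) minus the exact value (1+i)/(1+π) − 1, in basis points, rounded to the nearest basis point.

Approximate: r ≈ 7.100% − 6.330% = 0.7700%
Exact: (1 + 0.0710)/(1 + 0.0633) − 1 = 0.7242%
Error = 0.7700% − 0.7242% = 0.0458% → 5 basis points.

5 basis points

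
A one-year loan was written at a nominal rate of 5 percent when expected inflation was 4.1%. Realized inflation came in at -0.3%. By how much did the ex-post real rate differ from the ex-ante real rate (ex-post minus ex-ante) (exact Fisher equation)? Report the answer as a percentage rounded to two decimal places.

4.45%

Ex-ante: (1 + 0.0500)/(1 + 0.0410) − 1 = 0.8646%
Ex-post: (1 + 0.0500)/(1 − 0.0030) − 1 = 5.3159%
Difference (ex-post − ex-ante) = 4.4514% → 4.45%.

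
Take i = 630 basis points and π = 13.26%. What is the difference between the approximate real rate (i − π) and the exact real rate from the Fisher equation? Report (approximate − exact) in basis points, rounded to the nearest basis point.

Approximate: r ≈ 6.300% − 13.260% = -6.9600%
Exact: (1 + 0.0630)/(1 + 0.1326) − 1 = -6.1452%
Error = -6.9600% − (-6.1452%) = -0.8148% → -81 basis points.

-81 basis points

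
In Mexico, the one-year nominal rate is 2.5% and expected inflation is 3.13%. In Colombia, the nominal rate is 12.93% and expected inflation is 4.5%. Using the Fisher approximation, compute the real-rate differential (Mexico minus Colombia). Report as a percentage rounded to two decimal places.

-9.06%

Mexico: 2.5% − 3.13% = -0.630%
Colombia: 12.93% − 4.5% = 8.430%
Differential = -9.060% → -9.06%.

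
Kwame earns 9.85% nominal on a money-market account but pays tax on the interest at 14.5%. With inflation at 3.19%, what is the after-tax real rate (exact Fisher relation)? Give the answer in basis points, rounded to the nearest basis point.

507 basis points

After-tax nominal return = 9.85% × (1 − 0.145) = 8.42175%.
1 + r = 1.0842175 / 1.03190 = 1.050700
After-tax real rate = 1.050700 − 1 → 507 basis points.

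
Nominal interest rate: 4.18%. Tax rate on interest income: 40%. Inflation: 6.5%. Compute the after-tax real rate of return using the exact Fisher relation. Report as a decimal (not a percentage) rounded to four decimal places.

After-tax nominal return = 4.18% × (1 − 0.4) = 2.5080%.
1 + r = 1.02508 / 1.06500 = 0.962516
After-tax real rate = 0.962516 − 1 → -0.0375.

-0.0375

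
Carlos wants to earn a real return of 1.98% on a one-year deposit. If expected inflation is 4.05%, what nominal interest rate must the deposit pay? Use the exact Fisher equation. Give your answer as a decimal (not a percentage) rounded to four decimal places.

(1 + i) = (1 + r)(1 + π) = 1.01980 × 1.04050 = 1.0611019
i = 1.0611019 − 1, so the required nominal rate is 0.0611.

0.0611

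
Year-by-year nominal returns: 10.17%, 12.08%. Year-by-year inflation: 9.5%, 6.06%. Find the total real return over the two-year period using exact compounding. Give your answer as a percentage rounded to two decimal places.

6.32%

Nominal growth factor = 1.1017 × 1.1208 = 1.234785
Price-level growth factor = 1.0950 × 1.0606 = 1.161357
Real growth factor = 1.234785 / 1.161357 = 1.063226
Total real return = 1.063226 − 1 → 6.32%.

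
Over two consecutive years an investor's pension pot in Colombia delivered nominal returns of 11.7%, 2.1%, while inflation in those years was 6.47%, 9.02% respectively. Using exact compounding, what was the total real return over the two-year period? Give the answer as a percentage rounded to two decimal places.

-1.75%

Compound the nominal returns: 1.1170 × 1.0210 = 1.140457.
Compound inflation: 1.0647 × 1.0902 = 1.160736.
Deflate: 1.140457 / 1.160736 = 0.982529.
Total real return = 0.982529 − 1 → -1.75%.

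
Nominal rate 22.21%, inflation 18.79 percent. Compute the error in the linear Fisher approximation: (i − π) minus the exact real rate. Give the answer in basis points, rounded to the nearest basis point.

Approximate: r ≈ 22.210% − 18.790% = 3.4200%
Exact: (1 + 0.2221)/(1 + 0.1879) − 1 = 2.8790%
Error = 3.4200% − 2.8790% = 0.5410% → 54 basis points.

54 basis points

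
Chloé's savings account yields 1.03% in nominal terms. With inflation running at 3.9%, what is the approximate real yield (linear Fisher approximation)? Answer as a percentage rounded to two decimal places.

r ≈ i − π = 1.03% − 3.9% = -2.87%.

-2.87%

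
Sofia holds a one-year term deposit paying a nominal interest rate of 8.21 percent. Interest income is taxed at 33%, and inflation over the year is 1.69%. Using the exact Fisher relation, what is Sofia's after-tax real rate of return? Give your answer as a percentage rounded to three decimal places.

After-tax nominal return = 8.21% × (1 − 0.33) = 5.5007%.
1 + r = 1.055007 / 1.01690 = 1.037474
After-tax real rate = 1.037474 − 1 → 3.747%.

3.747%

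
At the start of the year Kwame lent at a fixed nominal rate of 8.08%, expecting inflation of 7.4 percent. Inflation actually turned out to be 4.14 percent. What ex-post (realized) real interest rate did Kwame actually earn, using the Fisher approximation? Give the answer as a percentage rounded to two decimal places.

3.94%

Ex-post: 8.08% − 4.14% = 3.940%
So the realized real rate is 3.94%.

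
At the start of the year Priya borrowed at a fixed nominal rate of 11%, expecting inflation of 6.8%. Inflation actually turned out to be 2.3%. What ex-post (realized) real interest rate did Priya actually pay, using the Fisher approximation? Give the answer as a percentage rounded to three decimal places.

Ex-post: 11% − 2.3% = 8.700%
So the realized real rate is 8.700%.

8.700%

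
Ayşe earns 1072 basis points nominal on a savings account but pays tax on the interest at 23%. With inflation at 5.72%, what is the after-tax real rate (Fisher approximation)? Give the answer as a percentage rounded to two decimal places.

After-tax nominal return = 10.72% × (1 − 0.23) = 8.2544%.
r ≈ 8.2544% − 5.72% → 2.53%.

2.53%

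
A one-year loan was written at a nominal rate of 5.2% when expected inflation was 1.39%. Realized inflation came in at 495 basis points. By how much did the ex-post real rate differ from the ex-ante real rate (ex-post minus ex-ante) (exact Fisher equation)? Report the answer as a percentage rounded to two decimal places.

-3.52%

Ex-ante: (1 + 0.0520)/(1 + 0.0139) − 1 = 3.7578%
Ex-post: (1 + 0.0520)/(1 + 0.0495) − 1 = 0.2382%
Difference (ex-post − ex-ante) = -3.5196% → -3.52%.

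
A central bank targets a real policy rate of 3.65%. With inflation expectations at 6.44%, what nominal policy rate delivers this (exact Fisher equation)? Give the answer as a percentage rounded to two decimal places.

10.33%

(1 + i) = (1 + r)(1 + π) = 1.03650 × 1.06440 = 1.1032506
i = 1.1032506 − 1, so the required nominal rate is 10.33%.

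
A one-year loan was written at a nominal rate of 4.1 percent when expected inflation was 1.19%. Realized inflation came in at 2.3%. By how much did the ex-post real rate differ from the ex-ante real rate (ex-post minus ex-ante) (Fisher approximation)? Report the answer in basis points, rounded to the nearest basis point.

Ex-ante: 4.1% − 1.19% = 2.910%
Ex-post: 4.1% − 2.3% = 1.800%
Difference (ex-post − ex-ante) = -1.1100% → -111 basis points.

-111 basis points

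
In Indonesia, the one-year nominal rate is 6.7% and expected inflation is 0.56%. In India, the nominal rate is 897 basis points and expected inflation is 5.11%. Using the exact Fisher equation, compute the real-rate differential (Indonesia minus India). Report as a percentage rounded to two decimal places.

Indonesia: (1 + 0.0670)/(1 + 0.0056) − 1 = 6.1058%
India: (1 + 0.0897)/(1 + 0.0511) − 1 = 3.6723%
Differential = 6.1058% − 3.6723% = 2.4335% → 2.43%.

2.43%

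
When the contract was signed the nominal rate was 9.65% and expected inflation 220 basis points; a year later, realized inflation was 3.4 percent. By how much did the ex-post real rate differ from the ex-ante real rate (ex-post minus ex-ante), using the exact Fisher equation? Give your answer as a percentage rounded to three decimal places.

Ex-ante: (1 + 0.0965)/(1 + 0.0220) − 1 = 7.2896%
Ex-post: (1 + 0.0965)/(1 + 0.0340) − 1 = 6.0445%
Difference (ex-post − ex-ante) = -1.2451% → -1.245%.

-1.245%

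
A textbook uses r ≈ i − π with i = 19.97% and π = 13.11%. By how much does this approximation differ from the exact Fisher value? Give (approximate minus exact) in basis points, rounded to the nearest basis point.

80 basis points

Approximate: r ≈ 19.970% − 13.110% = 6.8600%
Exact: (1 + 0.1997)/(1 + 0.1311) − 1 = 6.0649%
Error = 6.8600% − 6.0649% = 0.7951% → 80 basis points.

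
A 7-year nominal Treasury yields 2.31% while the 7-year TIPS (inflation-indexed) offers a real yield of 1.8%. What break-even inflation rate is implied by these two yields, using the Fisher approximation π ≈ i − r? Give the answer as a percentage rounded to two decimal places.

π ≈ i − r = 2.31% − 1.8% → 0.51%.

0.51%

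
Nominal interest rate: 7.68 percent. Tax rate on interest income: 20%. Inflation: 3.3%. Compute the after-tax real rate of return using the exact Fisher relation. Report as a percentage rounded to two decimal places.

2.75%

After-tax nominal return = 7.68% × (1 − 0.2) = 6.1440%.
1 + r = 1.06144 / 1.03300 = 1.027531
After-tax real rate = 1.027531 − 1 → 2.75%.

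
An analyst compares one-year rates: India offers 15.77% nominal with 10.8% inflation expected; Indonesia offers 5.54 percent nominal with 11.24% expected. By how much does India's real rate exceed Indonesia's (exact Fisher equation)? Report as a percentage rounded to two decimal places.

India: (1 + 0.1577)/(1 + 0.1080) − 1 = 4.4856%
Indonesia: (1 + 0.0554)/(1 + 0.1124) − 1 = -5.1241%
Differential = 4.4856% − (-5.1241%) = 9.6096% → 9.61%.

9.61%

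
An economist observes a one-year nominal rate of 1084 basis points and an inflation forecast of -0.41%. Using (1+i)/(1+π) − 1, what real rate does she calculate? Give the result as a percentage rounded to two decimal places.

11.30%

By the Fisher equation, 1 + r = (1 + i)/(1 + π).
1 + r = 1.10840 / 0.99590 = 1.112963
r = 1.112963 − 1 = 11.2963%, i.e. 11.30%.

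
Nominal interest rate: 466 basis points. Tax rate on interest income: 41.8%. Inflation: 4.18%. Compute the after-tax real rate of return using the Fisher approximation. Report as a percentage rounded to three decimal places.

-1.468%

After-tax nominal return = 4.66% × (1 − 0.418) = 2.71212%.
r ≈ 2.71212% − 4.18% → -1.468%.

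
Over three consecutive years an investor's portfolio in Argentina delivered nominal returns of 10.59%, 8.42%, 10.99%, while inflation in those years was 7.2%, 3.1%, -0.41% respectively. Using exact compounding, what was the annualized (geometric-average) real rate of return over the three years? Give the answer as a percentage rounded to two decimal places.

Nominal growth factor = 1.1059 × 1.0842 × 1.1099 = 1.33078872
Price-level growth factor = 1.0720 × 1.0310 × 0.9959 = 1.10070055
Real growth factor = 1.33078872 / 1.10070055 = 1.20903794
Annualized real rate = 1.20903794^(1/3) − 1 = 6.5320% → 6.53%.

6.53%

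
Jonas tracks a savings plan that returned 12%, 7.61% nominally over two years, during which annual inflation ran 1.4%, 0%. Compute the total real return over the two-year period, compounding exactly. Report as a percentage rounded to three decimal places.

18.859%

Compound the nominal returns: 1.1200 × 1.0761 = 1.205232.
Compound inflation: 1.0140 × 1.0000 = 1.014000.
Deflate: 1.205232 / 1.014000 = 1.188592.
Total real return = 1.188592 − 1 → 18.859%.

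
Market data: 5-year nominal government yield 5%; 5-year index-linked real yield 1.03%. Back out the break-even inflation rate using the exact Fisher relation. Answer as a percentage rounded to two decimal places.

(1 + π) = (1 + i)/(1 + r) = 1.05000 / 1.01030 = 1.039295
Break-even inflation = 1.039295 − 1 → 3.93%.

3.93%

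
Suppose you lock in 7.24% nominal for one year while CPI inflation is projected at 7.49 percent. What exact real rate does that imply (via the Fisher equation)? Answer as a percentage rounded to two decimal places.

-0.23%

By the Fisher equation, 1 + r = (1 + i)/(1 + π).
1 + r = 1.07240 / 1.07490 = 0.997674
r = 0.997674 − 1 = -0.2326%, i.e. -0.23%.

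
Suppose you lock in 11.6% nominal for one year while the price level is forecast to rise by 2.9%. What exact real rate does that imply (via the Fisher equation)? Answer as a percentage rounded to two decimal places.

1 + r = 1.11600 / 1.02900 = 1.084548
r = 1.084548 − 1 = 8.4548%, i.e. 8.45%.

8.45%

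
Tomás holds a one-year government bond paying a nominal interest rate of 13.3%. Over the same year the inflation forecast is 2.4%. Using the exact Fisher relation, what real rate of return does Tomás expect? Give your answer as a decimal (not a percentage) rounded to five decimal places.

0.10645

By the Fisher relation, 1 + r = (1 + i)/(1 + π).
1 + r = 1.13300 / 1.02400 = 1.1064453
r = 1.1064453 − 1 = 10.64453%, i.e. 0.10645.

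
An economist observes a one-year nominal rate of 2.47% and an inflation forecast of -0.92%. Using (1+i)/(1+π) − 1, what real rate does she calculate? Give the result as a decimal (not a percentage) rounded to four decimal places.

0.0342

1 + r = 1.02470 / 0.99080 = 1.034215
r = 1.034215 − 1 = 3.4215%, i.e. 0.0342.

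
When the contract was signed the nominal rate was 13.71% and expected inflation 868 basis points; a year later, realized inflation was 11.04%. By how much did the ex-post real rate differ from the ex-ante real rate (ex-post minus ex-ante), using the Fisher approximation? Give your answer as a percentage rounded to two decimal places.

-2.36%

Ex-ante: 13.71% − 8.68% = 5.030%
Ex-post: 13.71% − 11.04% = 2.670%
Difference (ex-post − ex-ante) = -2.3600% → -2.36%.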